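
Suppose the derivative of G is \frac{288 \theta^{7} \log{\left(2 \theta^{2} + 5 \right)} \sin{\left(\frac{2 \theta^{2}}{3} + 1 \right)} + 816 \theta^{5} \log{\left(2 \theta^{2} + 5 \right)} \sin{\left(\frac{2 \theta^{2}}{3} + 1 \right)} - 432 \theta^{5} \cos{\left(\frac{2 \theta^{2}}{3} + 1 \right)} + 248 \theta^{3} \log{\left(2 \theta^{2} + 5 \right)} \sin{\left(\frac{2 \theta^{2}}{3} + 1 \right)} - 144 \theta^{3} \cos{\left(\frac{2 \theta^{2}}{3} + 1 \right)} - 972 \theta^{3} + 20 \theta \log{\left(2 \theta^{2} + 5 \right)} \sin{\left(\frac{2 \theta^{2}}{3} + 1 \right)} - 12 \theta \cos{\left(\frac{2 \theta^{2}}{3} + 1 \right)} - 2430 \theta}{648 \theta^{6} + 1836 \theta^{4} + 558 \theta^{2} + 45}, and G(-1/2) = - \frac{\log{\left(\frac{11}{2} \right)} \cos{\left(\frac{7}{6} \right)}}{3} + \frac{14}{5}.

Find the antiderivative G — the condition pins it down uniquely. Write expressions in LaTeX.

Since d/d\theta undoes antidifferentiation here, G(\theta) must give back the stated G'(\theta).
A general antiderivative is - \frac{\log{\left(2 \theta^{2} + 5 \right)} \cos{\left(\frac{2 \theta^{2}}{3} + 1 \right)}}{3} + \frac{3}{2 \left(2 \theta^{2} + \frac{1}{3}\right)} + C.
The condition gives C = - \frac{\log{\left(\frac{11}{2} \right)} \cos{\left(\frac{7}{6} \right)}}{3} + \frac{14}{5} - (- \frac{\log{\left(\frac{11}{2} \right)} \cos{\left(\frac{7}{6} \right)}}{3} + \frac{9}{5}) = 1.
So G(\theta) = - \frac{\log{\left(2 \theta^{2} + 5 \right)} \cos{\left(\frac{2 \theta^{2}}{3} + 1 \right)}}{3} + 1 + \frac{3}{2 \left(2 \theta^{2} + \frac{1}{3}\right)}.
Check: d/d\theta[- \frac{\log{\left(2 \theta^{2} + 5 \right)} \cos{\left(\frac{2 \theta^{2}}{3} + 1 \right)}}{3} + 1 + \frac{3}{2 \left(2 \theta^{2} + \frac{1}{3}\right)}] = \frac{288 \theta^{7} \log{\left(2 \theta^{2} + 5 \right)} \sin{\left(\frac{2 \theta^{2}}{3} + 1 \right)} + 816 \theta^{5} \log{\left(2 \theta^{2} + 5 \right)} \sin{\left(\frac{2 \theta^{2}}{3} + 1 \right)} - 432 \theta^{5} \cos{\left(\frac{2 \theta^{2}}{3} + 1 \right)} + 248 \theta^{3} \log{\left(2 \theta^{2} + 5 \right)} \sin{\left(\frac{2 \theta^{2}}{3} + 1 \right)} - 144 \theta^{3} \cos{\left(\frac{2 \theta^{2}}{3} + 1 \right)} - 972 \theta^{3} + 20 \theta \log{\left(2 \theta^{2} + 5 \right)} \sin{\left(\frac{2 \theta^{2}}{3} + 1 \right)} - 12 \theta \cos{\left(\frac{2 \theta^{2}}{3} + 1 \right)} - 2430 \theta}{648 \theta^{6} + 1836 \theta^{4} + 558 \theta^{2} + 45} = G'(\theta).

G(\theta) = - \frac{\log{\left(2 \theta^{2} + 5 \right)} \cos{\left(\frac{2 \theta^{2}}{3} + 1 \right)}}{3} + 1 + \frac{3}{2 \left(2 \theta^{2} + \frac{1}{3}\right)}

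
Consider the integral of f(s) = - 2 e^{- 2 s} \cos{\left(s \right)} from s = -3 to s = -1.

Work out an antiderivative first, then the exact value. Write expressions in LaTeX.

Any candidate F(s) must reproduce f(s) exactly when differentiated.
F(s) = - \frac{2 e^{- 2 s} \sin{\left(s \right)}}{5} + \frac{4 e^{- 2 s} \cos{\left(s \right)}}{5} is an antiderivative of f.
Check: d/ds[- \frac{2 e^{- 2 s} \sin{\left(s \right)}}{5} + \frac{4 e^{- 2 s} \cos{\left(s \right)}}{5}] = - 2 e^{- 2 s} \cos{\left(s \right)} = f(s).
F(-1) = \frac{2 e^{2} \sin{\left(1 \right)}}{5} + \frac{4 e^{2} \cos{\left(1 \right)}}{5}; F(-3) = \frac{4 e^{6} \cos{\left(3 \right)}}{5} + \frac{2 e^{6} \sin{\left(3 \right)}}{5}.
Integral = F(-1) - F(-3) = - \frac{2 e^{6} \sin{\left(3 \right)}}{5} + \frac{2 e^{2} \sin{\left(1 \right)}}{5} + \frac{4 e^{2} \cos{\left(1 \right)}}{5} - \frac{4 e^{6} \cos{\left(3 \right)}}{5}.

Antiderivative: F(s) = - \frac{2 e^{- 2 s} \sin{\left(s \right)}}{5} + \frac{4 e^{- 2 s} \cos{\left(s \right)}}{5}; value = - \frac{2 e^{6} \sin{\left(3 \right)}}{5} + \frac{2 e^{2} \sin{\left(1 \right)}}{5} + \frac{4 e^{2} \cos{\left(1 \right)}}{5} - \frac{4 e^{6} \cos{\left(3 \right)}}{5}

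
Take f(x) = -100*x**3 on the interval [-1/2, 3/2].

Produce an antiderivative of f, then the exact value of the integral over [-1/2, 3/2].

Antiderivative: F(x) = -25*x**4; value = -125

Check any antiderivative F(x) by computing F'(x) and comparing it with f(x).
F(x) = -25*x**4 is an antiderivative of f.
Check: d/dx[-25*x**4] = -100*x**3 = f(x).
F(3/2) = -2025/16; F(-1/2) = -25/16.
Integral = F(3/2) - F(-1/2) = -125.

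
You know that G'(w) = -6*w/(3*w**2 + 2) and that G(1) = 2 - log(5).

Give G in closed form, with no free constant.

G(w) = 2 - log(3*w**2 + 2)

G'(w) matches the chain-rule pattern g'(h)*h' with inner function h(w) = 3*w**2 + 2; substituting u = h(w) collapses the integral.
A general antiderivative is -log(3*w**2 + 2) + C.
The condition gives C = 2 - log(5) - (-log(5)) = 2.
So G(w) = 2 - log(3*w**2 + 2).
Check: d/dw[2 - log(3*w**2 + 2)] = -6*w/(3*w**2 + 2) = G'(w).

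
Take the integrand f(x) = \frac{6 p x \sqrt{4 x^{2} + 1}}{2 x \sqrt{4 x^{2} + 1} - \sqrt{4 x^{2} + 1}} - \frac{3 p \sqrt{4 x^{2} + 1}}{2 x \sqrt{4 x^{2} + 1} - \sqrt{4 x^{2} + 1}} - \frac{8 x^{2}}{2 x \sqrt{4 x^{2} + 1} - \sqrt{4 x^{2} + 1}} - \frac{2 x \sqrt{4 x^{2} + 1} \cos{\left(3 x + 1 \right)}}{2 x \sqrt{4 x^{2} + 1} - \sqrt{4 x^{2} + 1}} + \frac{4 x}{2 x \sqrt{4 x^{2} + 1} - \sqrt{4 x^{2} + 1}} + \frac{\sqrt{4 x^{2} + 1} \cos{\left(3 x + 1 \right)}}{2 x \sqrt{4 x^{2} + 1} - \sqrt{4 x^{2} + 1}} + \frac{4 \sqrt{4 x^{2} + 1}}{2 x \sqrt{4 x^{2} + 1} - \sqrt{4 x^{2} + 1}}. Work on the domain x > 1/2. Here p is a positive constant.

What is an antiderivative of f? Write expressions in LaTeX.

An antiderivative is F(x) = 3 p x - \sqrt{4 x^{2} + 1} + 2 \log{\left(2 x - 1 \right)} - \frac{\sin{\left(3 x + 1 \right)}}{3}.

The integrand splits into summands that can be handled one at a time.
Check: d/dx[3 p x - \sqrt{4 x^{2} + 1} + 2 \log{\left(2 x - 1 \right)} - \frac{\sin{\left(3 x + 1 \right)}}{3}] = \frac{6 p x \sqrt{4 x^{2} + 1} - 3 p \sqrt{4 x^{2} + 1} - 8 x^{2} - 2 x \sqrt{4 x^{2} + 1} \cos{\left(3 x + 1 \right)} + 4 x + \sqrt{4 x^{2} + 1} \cos{\left(3 x + 1 \right)} + 4 \sqrt{4 x^{2} + 1}}{2 x \sqrt{4 x^{2} + 1} - \sqrt{4 x^{2} + 1}}, which equals f(x).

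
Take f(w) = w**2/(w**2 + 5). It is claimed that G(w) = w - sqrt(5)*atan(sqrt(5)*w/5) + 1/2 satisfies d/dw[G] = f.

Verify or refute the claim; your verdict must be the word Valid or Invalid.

d/dw[G] = w**2/(w**2 + 5)
This equals f(w) exactly, so the claim holds.

Valid - differentiating G returns exactly f.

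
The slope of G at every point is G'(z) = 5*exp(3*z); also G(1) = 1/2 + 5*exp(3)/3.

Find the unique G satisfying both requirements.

G(z) = (10*exp(3*z) + 3)/6

Whatever form G(z) takes, its d/dz must return the stated G'(z).
A general antiderivative is 5*exp(3*z)/3 + C.
The condition gives C = 1/2 + 5*exp(3)/3 - (5*exp(3)/3) = 1/2.
So G(z) = (10*exp(3*z) + 3)/6.
Check: d/dz[(10*exp(3*z) + 3)/6] = 5*exp(3*z) = G'(z).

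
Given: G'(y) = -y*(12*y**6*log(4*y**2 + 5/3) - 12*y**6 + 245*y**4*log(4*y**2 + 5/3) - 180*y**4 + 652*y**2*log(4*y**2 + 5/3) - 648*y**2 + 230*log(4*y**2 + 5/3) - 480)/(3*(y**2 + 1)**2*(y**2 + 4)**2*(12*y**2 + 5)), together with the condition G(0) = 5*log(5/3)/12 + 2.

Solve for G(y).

G(y) = (-(-y**2 - 10)*log(4*y**2 + 5/3) + 12*(y**2 + 1)*(y**2 + 4))/(6*(y**2 + 1)*(y**2 + 4))

Recognize the product-rule pattern: G'(y) = u'v + uv' with u = 1/(2*(y**2 + 1)) - 1/(6*(y**2/2 + 2)), v = log(4*y**2 + 5/3), so integration by parts undoes it.
A general antiderivative is -(-1/(y**2 + 1) + 1/(3*(y**2/2 + 2)))*log(4*y**2 + 5/3)/2 + C.
The condition gives C = 5*log(5/3)/12 + 2 - (5*log(5/3)/12) = 2.
So G(y) = (-(-y**2 - 10)*log(4*y**2 + 5/3) + 12*(y**2 + 1)*(y**2 + 4))/(6*(y**2 + 1)*(y**2 + 4)).
Check: d/dy[(-(-y**2 - 10)*log(4*y**2 + 5/3) + 12*(y**2 + 1)*(y**2 + 4))/(6*(y**2 + 1)*(y**2 + 4))] = (-12*y**7*log(4*y**2 + 5/3) + 12*y**7 - 245*y**5*log(4*y**2 + 5/3) + 180*y**5 - 652*y**3*log(4*y**2 + 5/3) + 648*y**3 - 230*y*log(4*y**2 + 5/3) + 480*y)/(36*y**10 + 375*y**8 + 1338*y**6 + 1935*y**4 + 1176*y**2 + 240), which equals G'(y).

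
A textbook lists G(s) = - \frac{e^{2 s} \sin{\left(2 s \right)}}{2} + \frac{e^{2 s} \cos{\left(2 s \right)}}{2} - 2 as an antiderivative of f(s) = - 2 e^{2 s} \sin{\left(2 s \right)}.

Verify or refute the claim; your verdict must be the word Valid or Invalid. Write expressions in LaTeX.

d/ds[G] = - 2 e^{2 s} \sin{\left(2 s \right)}
This equals f(s) exactly, so the claim holds.

Valid - the claim checks out under differentiation.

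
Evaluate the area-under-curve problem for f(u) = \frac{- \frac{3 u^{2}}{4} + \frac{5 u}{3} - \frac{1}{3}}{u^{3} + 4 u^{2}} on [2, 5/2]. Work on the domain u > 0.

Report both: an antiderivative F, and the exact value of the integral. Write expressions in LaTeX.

Antiderivative: F(u) = \frac{21 u \log{\left(u \right)} - 57 u \log{\left(u + 4 \right)} + 4}{48 u}; value = - \frac{19 \log{\left(\frac{13}{2} \right)}}{16} - \frac{7 \log{\left(2 \right)}}{16} - \frac{1}{120} + \frac{7 \log{\left(\frac{5}{2} \right)}}{16} + \frac{19 \log{\left(6 \right)}}{16}

Factor the denominator (12 u^{2} \left(u + 4\right)) and decompose: f = - \frac{19}{16 \left(u + 4\right)} + \frac{7}{16 u} - \frac{1}{12 u^{2}}; each piece integrates to a log, atan, or power term.
F(u) = \frac{21 u \log{\left(u \right)} - 57 u \log{\left(u + 4 \right)} + 4}{48 u} is an antiderivative of f.
Check: d/du[\frac{21 u \log{\left(u \right)} - 57 u \log{\left(u + 4 \right)} + 4}{48 u}] = \frac{- 9 u^{2} + 20 u - 4}{12 u^{3} + 48 u^{2}}, which equals f(u).
F(5/2) = - \frac{19 \log{\left(\frac{13}{2} \right)}}{16} + \frac{1}{30} + \frac{7 \log{\left(\frac{5}{2} \right)}}{16}; F(2) = - \frac{19 \log{\left(6 \right)}}{16} + \frac{1}{24} + \frac{7 \log{\left(2 \right)}}{16}.
Integral = F(5/2) - F(2) = - \frac{19 \log{\left(\frac{13}{2} \right)}}{16} - \frac{7 \log{\left(2 \right)}}{16} - \frac{1}{120} + \frac{7 \log{\left(\frac{5}{2} \right)}}{16} + \frac{19 \log{\left(6 \right)}}{16}.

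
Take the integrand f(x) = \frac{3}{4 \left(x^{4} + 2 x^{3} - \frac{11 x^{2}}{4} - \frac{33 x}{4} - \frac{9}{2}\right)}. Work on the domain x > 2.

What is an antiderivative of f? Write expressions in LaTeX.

An antiderivative is F(x) = \frac{\log{\left(x - 2 \right)}}{49} - \log{\left(x + 1 \right)} + \frac{48 \log{\left(x + \frac{3}{2} \right)}}{49} - \frac{6}{14 x + 21}.

Factor the denominator (\left(x - 2\right) \left(x + 1\right) \left(2 x + 3\right)^{2}) and decompose: f = \frac{96}{49 \left(2 x + 3\right)} + \frac{12}{7 \left(2 x + 3\right)^{2}} - \frac{1}{x + 1} + \frac{1}{49 \left(x - 2\right)}; each piece integrates to a log, atan, or power term.
Check: d/dx[\frac{\log{\left(x - 2 \right)}}{49} - \log{\left(x + 1 \right)} + \frac{48 \log{\left(x + \frac{3}{2} \right)}}{49} - \frac{6}{14 x + 21}] = \frac{3}{4 x^{4} + 8 x^{3} - 11 x^{2} - 33 x - 18}, which equals f(x).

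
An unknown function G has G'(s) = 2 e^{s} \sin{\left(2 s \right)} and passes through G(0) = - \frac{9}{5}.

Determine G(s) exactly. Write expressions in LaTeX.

A first test for any G(s): its s-derivative must equal the given G'(s).
A general antiderivative is \frac{2 e^{s} \sin{\left(2 s \right)}}{5} - \frac{4 e^{s} \cos{\left(2 s \right)}}{5} + C.
The condition gives C = - \frac{9}{5} - (- \frac{4}{5}) = -1.
So G(s) = \frac{2 e^{s} \sin{\left(2 s \right)}}{5} - \frac{4 e^{s} \cos{\left(2 s \right)}}{5} - 1.
Check: d/ds[\frac{2 e^{s} \sin{\left(2 s \right)}}{5} - \frac{4 e^{s} \cos{\left(2 s \right)}}{5} - 1] = 2 e^{s} \sin{\left(2 s \right)} = G'(s).

G(s) = \frac{2 e^{s} \sin{\left(2 s \right)}}{5} - \frac{4 e^{s} \cos{\left(2 s \right)}}{5} - 1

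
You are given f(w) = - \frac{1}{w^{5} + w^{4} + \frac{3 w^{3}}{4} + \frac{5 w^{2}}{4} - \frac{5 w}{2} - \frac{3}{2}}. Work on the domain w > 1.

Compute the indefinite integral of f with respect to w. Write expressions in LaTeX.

Factor the denominator (\left(w - 1\right) \left(2 w + 1\right) \left(2 w + 3\right) \left(w^{2} + 2\right)) and decompose: f = - \frac{4 \left(13 w - 11\right)}{459 \left(w^{2} + 2\right)} - \frac{16}{85 \left(2 w + 3\right)} + \frac{16}{27 \left(2 w + 1\right)} - \frac{4}{45 \left(w - 1\right)}; each piece integrates to a log, atan, or power term.
Check: d/dw[- \frac{4 \log{\left(w - 1 \right)}}{45} + \frac{8 \log{\left(w + \frac{1}{2} \right)}}{27} - \frac{8 \log{\left(w + \frac{3}{2} \right)}}{85} - \frac{26 \log{\left(w^{2} + 2 \right)}}{459} + \frac{22 \sqrt{2} \operatorname{atan}{\left(\frac{\sqrt{2} w}{2} \right)}}{459}] = - \frac{4}{4 w^{5} + 4 w^{4} + 3 w^{3} + 5 w^{2} - 10 w - 6}, which equals f(w).

F(w) = - \frac{4 \log{\left(w - 1 \right)}}{45} + \frac{8 \log{\left(w + \frac{1}{2} \right)}}{27} - \frac{8 \log{\left(w + \frac{3}{2} \right)}}{85} - \frac{26 \log{\left(w^{2} + 2 \right)}}{459} + \frac{22 \sqrt{2} \operatorname{atan}{\left(\frac{\sqrt{2} w}{2} \right)}}{459} + C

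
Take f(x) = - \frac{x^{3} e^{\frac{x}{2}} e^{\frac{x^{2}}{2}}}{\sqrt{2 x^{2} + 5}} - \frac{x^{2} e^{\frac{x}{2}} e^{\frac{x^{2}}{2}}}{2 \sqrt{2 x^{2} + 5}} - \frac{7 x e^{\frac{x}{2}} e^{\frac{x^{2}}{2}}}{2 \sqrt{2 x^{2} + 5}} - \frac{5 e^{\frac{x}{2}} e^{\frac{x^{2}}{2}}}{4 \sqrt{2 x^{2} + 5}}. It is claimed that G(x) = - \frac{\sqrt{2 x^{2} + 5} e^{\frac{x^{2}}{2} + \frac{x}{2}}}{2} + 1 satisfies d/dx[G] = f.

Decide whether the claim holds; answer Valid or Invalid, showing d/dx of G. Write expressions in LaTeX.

Valid. The derivative of G reproduces f.

d/dx[G] = \frac{- 4 x^{3} e^{\frac{x}{2}} e^{\frac{x^{2}}{2}} - 2 x^{2} e^{\frac{x}{2}} e^{\frac{x^{2}}{2}} - 14 x e^{\frac{x}{2}} e^{\frac{x^{2}}{2}} - 5 e^{\frac{x}{2}} e^{\frac{x^{2}}{2}}}{4 \sqrt{2 x^{2} + 5}}
This equals f(x) exactly, so the claim holds.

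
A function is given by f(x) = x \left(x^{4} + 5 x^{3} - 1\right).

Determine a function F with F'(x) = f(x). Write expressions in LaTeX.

Check any antiderivative F(x) by computing F'(x) and comparing it with f(x).
Check: d/dx[\frac{x^{6}}{6} + x^{5} - \frac{x^{2}}{2}] = x^{5} + 5 x^{4} - x, which equals f(x).

An antiderivative is F(x) = \frac{x^{6}}{6} + x^{5} - \frac{x^{2}}{2}.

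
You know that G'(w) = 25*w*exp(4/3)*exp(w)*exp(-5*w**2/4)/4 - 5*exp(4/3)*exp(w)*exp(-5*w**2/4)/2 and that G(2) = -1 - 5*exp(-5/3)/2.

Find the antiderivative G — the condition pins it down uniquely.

G(w) = -(5*exp(4/3)*exp(w)*exp(-5*w**2/4) + 2)/2

The substitution u = -5*w**2/4 + w + 4/3 works: G'(w) is exactly (dG/du)*(du/dw) for that inner function.
A general antiderivative is -5*exp(-5*w**2/4 + w + 4/3)/2 + C.
The condition gives C = -1 - 5*exp(-5/3)/2 - (-5*exp(-5/3)/2) = -1.
So G(w) = -(5*exp(4/3)*exp(w)*exp(-5*w**2/4) + 2)/2.
Check: d/dw[-(5*exp(4/3)*exp(w)*exp(-5*w**2/4) + 2)/2] = (25*w*exp(4/3)*exp(w) - 10*exp(4/3)*exp(w))*exp(-5*w**2/4)/4, which equals G'(w).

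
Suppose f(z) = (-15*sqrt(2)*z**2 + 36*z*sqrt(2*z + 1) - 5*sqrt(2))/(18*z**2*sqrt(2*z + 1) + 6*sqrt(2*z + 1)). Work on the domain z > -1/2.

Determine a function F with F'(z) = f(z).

Since d/dz undoes antidifferentiation here, F'(z) = f(z) is required of F(z).
Check: d/dz[-5*sqrt(z + 1/2)/3 + log(z**2 + 1/3)] = (-15*sqrt(2)*z**2 + 36*z*sqrt(2*z + 1) - 5*sqrt(2))/(18*z**2*sqrt(2*z + 1) + 6*sqrt(2*z + 1)) = f(z).

An antiderivative is F(z) = -5*sqrt(z + 1/2)/3 + log(z**2 + 1/3).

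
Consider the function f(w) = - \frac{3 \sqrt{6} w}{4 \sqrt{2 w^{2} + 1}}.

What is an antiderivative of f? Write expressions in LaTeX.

f matches the chain-rule pattern g'(h)*h' with inner function h(w) = 3 w^{2} + \frac{3}{2}; substituting u = h(w) collapses the integral.
Check: d/dw[- \frac{3 \sqrt{6} \sqrt{2 w^{2} + 1}}{8}] = - \frac{3 \sqrt{6} w}{4 \sqrt{2 w^{2} + 1}} = f(w).

An antiderivative is F(w) = - \frac{3 \sqrt{6} \sqrt{2 w^{2} + 1}}{8}.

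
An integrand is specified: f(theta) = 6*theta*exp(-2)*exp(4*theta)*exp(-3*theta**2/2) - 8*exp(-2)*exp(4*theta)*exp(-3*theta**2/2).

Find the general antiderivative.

f matches the chain-rule pattern g'(h)*h' with inner function h(theta) = -3*theta**2/2 + 4*theta - 2; substituting u = h(theta) collapses the integral.
Check: d/dtheta[-2*exp(-2)*exp(4*theta)*exp(-3*theta**2/2)] = (6*theta*exp(4*theta) - 8*exp(4*theta))*exp(-2)*exp(-3*theta**2/2), which equals f(theta).

F(theta) = -2*exp(-2)*exp(4*theta)*exp(-3*theta**2/2) + C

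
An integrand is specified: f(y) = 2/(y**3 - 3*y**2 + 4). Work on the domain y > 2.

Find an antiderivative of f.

The denominator factors as (y - 2)**2*(y + 1); partial fractions split f into directly integrable pieces: 2/(9*(y + 1)) - 2/(9*(y - 2)) + 2/(3*(y - 2)**2).
Check: d/dy[2*(-(y - 2)*log(y - 2) + (y - 2)*log(y + 1) - 3)/(9*(y - 2))] = 2/(y**3 - 3*y**2 + 4) = f(y).

An antiderivative is F(y) = 2*(-(y - 2)*log(y - 2) + (y - 2)*log(y + 1) - 3)/(9*(y - 2)).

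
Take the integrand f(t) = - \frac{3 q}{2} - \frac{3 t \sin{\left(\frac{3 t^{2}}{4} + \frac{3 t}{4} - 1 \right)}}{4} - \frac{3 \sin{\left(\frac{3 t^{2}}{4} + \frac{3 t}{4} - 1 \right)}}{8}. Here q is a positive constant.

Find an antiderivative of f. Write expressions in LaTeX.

An antiderivative is F(t) = - \frac{3 q t}{2} + \frac{\cos{\left(\frac{3 t^{2}}{4} + \frac{3 t}{4} - 1 \right)}}{2}.

Integrate term by term and add the pieces.
Check: d/dt[- \frac{3 q t}{2} + \frac{\cos{\left(\frac{3 t^{2}}{4} + \frac{3 t}{4} - 1 \right)}}{2}] = - \frac{3 q}{2} - \frac{3 t \sin{\left(\frac{3 t^{2}}{4} + \frac{3 t}{4} - 1 \right)}}{4} - \frac{3 \sin{\left(\frac{3 t^{2}}{4} + \frac{3 t}{4} - 1 \right)}}{8} = f(t).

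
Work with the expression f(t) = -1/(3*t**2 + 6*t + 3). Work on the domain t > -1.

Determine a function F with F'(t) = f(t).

For F(t) to be correct the identity F'(t) - f(t) = 0 must hold.
Check: d/dt[1/(3*t + 3)] = -1/(3*t**2 + 6*t + 3) = f(t).

An antiderivative is F(t) = 1/(3*t + 3).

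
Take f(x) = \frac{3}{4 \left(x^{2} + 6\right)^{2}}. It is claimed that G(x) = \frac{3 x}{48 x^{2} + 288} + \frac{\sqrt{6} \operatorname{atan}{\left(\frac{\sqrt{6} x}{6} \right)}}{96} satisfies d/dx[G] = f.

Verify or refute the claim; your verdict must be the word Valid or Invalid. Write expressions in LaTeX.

d/dx[G] = \frac{3}{4 x^{4} + 48 x^{2} + 144}
This equals f(x) exactly, so the claim holds.

Valid - differentiating G returns exactly f.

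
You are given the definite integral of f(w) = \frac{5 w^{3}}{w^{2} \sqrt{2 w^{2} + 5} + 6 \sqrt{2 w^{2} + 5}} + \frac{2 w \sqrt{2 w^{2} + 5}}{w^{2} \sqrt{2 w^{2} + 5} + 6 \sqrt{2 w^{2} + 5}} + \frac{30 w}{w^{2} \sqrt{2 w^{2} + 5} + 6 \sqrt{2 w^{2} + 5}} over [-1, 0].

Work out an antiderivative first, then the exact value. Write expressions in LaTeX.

The integrand splits into summands that can be handled one at a time.
F(w) = \frac{5 \sqrt{2 w^{2} + 5} + 2 \log{\left(w^{2} + 6 \right)}}{2} is an antiderivative of f.
Check: d/dw[\frac{5 \sqrt{2 w^{2} + 5} + 2 \log{\left(w^{2} + 6 \right)}}{2}] = \frac{5 w^{3} + 2 w \sqrt{2 w^{2} + 5} + 30 w}{w^{2} \sqrt{2 w^{2} + 5} + 6 \sqrt{2 w^{2} + 5}}, which equals f(w).
F(0) = \log{\left(6 \right)} + \frac{5 \sqrt{5}}{2}; F(-1) = \log{\left(7 \right)} + \frac{5 \sqrt{7}}{2}.
Integral = F(0) - F(-1) = - \frac{5 \sqrt{7}}{2} - \log{\left(7 \right)} + \log{\left(6 \right)} + \frac{5 \sqrt{5}}{2}.

Antiderivative: F(w) = \frac{5 \sqrt{2 w^{2} + 5} + 2 \log{\left(w^{2} + 6 \right)}}{2}; value = - \frac{5 \sqrt{7}}{2} - \log{\left(7 \right)} + \log{\left(6 \right)} + \frac{5 \sqrt{5}}{2}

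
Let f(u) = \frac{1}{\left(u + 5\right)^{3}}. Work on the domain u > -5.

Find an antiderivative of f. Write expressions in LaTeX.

An antiderivative is F(u) = - \frac{1}{2 u^{2} + 20 u + 50}.

Check any antiderivative F(u) by computing F'(u) and comparing it with f(u).
Check: d/du[- \frac{1}{2 u^{2} + 20 u + 50}] = \frac{1}{u^{3} + 15 u^{2} + 75 u + 125}, which equals f(u).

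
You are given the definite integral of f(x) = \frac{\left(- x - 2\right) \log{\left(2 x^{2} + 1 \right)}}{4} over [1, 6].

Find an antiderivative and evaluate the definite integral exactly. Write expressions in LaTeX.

Antiderivative: F(x) = - \frac{x^{2} \log{\left(2 x^{2} + 1 \right)}}{8} + \frac{x^{2}}{8} - \frac{x \log{\left(2 x^{2} + 1 \right)}}{2} + x - \frac{\log{\left(x^{2} + \frac{1}{2} \right)}}{16} - \frac{\sqrt{2} \operatorname{atan}{\left(\sqrt{2} x \right)}}{2}; value = - \frac{15 \log{\left(73 \right)}}{2} - \frac{\sqrt{2} \operatorname{atan}{\left(6 \sqrt{2} \right)}}{2} - \frac{\log{\left(\frac{73}{2} \right)}}{16} + \frac{\log{\left(\frac{3}{2} \right)}}{16} + \frac{\sqrt{2} \operatorname{atan}{\left(\sqrt{2} \right)}}{2} + \frac{5 \log{\left(3 \right)}}{8} + \frac{75}{8}

A first test for any F(x): its x-derivative must equal f(x) identically.
F(x) = - \frac{x^{2} \log{\left(2 x^{2} + 1 \right)}}{8} + \frac{x^{2}}{8} - \frac{x \log{\left(2 x^{2} + 1 \right)}}{2} + x - \frac{\log{\left(x^{2} + \frac{1}{2} \right)}}{16} - \frac{\sqrt{2} \operatorname{atan}{\left(\sqrt{2} x \right)}}{2} is an antiderivative of f.
Check: d/dx[- \frac{x^{2} \log{\left(2 x^{2} + 1 \right)}}{8} + \frac{x^{2}}{8} - \frac{x \log{\left(2 x^{2} + 1 \right)}}{2} + x - \frac{\log{\left(x^{2} + \frac{1}{2} \right)}}{16} - \frac{\sqrt{2} \operatorname{atan}{\left(\sqrt{2} x \right)}}{2}] = - \frac{x \log{\left(2 x^{2} + 1 \right)}}{4} - \frac{\log{\left(2 x^{2} + 1 \right)}}{2}, which equals f(x).
F(6) = - \frac{15 \log{\left(73 \right)}}{2} - \frac{\sqrt{2} \operatorname{atan}{\left(6 \sqrt{2} \right)}}{2} - \frac{\log{\left(\frac{73}{2} \right)}}{16} + \frac{21}{2}; F(1) = - \frac{5 \log{\left(3 \right)}}{8} - \frac{\sqrt{2} \operatorname{atan}{\left(\sqrt{2} \right)}}{2} - \frac{\log{\left(\frac{3}{2} \right)}}{16} + \frac{9}{8}.
Integral = F(6) - F(1) = - \frac{15 \log{\left(73 \right)}}{2} - \frac{\sqrt{2} \operatorname{atan}{\left(6 \sqrt{2} \right)}}{2} - \frac{\log{\left(\frac{73}{2} \right)}}{16} + \frac{\log{\left(\frac{3}{2} \right)}}{16} + \frac{\sqrt{2} \operatorname{atan}{\left(\sqrt{2} \right)}}{2} + \frac{5 \log{\left(3 \right)}}{8} + \frac{75}{8}.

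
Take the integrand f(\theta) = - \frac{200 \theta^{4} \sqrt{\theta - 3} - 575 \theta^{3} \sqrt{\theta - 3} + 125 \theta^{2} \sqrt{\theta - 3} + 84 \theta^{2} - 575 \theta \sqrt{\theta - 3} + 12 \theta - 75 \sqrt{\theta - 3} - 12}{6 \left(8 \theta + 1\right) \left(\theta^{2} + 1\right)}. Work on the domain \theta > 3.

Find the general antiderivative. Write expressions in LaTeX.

For F(\theta) to be correct the identity F'(\theta) - f(\theta) = 0 must hold.
Check: d/d\theta[- \frac{5 \theta^{2} \sqrt{\theta - 3}}{3} + 10 \theta \sqrt{\theta - 3} - 15 \sqrt{\theta - 3} + \frac{\log{\left(4 \theta + \frac{1}{2} \right)}}{4} - \log{\left(\theta^{2} + 1 \right)}] = \frac{- 200 \theta^{5} + 1175 \theta^{4} - 1850 \theta^{3} - 84 \theta^{2} \sqrt{\theta - 3} + 950 \theta^{2} - 12 \theta \sqrt{\theta - 3} - 1650 \theta + 12 \sqrt{\theta - 3} - 225}{48 \theta^{3} \sqrt{\theta - 3} + 6 \theta^{2} \sqrt{\theta - 3} + 48 \theta \sqrt{\theta - 3} + 6 \sqrt{\theta - 3}}, which equals f(\theta).

F(\theta) = - \frac{5 \theta^{2} \sqrt{\theta - 3}}{3} + 10 \theta \sqrt{\theta - 3} - 15 \sqrt{\theta - 3} + \frac{\log{\left(4 \theta + \frac{1}{2} \right)}}{4} - \log{\left(\theta^{2} + 1 \right)} + C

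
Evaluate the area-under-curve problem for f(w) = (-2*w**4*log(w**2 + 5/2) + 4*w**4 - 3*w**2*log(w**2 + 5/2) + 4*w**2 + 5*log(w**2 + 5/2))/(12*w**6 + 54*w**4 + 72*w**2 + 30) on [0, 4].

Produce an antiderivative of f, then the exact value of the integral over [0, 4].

An antiderivative F(w) passes only if d/dw[F] lands on f(w) exactly.
F(w) = w*log(w**2 + 5/2)/(6*w**2 + 6) is an antiderivative of f.
Check: d/dw[w*log(w**2 + 5/2)/(6*w**2 + 6)] = (-2*w**4*log(w**2 + 5/2) + 4*w**4 - 3*w**2*log(w**2 + 5/2) + 4*w**2 + 5*log(w**2 + 5/2))/(12*w**6 + 54*w**4 + 72*w**2 + 30) = f(w).
F(4) = 2*log(37/2)/51; F(0) = 0.
Integral = F(4) - F(0) = 2*log(37/2)/51.

Antiderivative: F(w) = w*log(w**2 + 5/2)/(6*w**2 + 6); value = 2*log(37/2)/51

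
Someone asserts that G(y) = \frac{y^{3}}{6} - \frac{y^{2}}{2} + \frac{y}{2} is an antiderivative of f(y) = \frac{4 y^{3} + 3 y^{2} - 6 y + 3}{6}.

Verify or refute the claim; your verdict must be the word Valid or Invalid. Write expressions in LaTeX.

d/dy[G] = \frac{y^{2}}{2} - y + \frac{1}{2}
d/dy[G] - f(y) = - \frac{2 y^{3}}{3} != 0.

Invalid: d/dy[G] - f = - \frac{2 y^{3}}{3}, which is not 0.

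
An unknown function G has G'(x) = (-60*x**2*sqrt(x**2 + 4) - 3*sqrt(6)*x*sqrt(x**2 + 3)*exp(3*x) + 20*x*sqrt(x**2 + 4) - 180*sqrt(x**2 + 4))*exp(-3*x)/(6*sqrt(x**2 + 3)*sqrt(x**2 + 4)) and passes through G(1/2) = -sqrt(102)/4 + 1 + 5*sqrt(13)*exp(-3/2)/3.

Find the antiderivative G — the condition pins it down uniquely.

G(x) = 10*sqrt(x**2 + 3)*exp(-3*x)/3 - sqrt(3*x**2/2 + 6) + 1

A candidate passes only if d/dx[G] lands on the given G'(x) exactly.
A general antiderivative is 10*sqrt(x**2 + 3)*exp(-3*x)/3 - sqrt(3*x**2/2 + 6) + C.
The condition gives C = -sqrt(102)/4 + 1 + 5*sqrt(13)*exp(-3/2)/3 - (-sqrt(102)/4 + 5*sqrt(13)*exp(-3/2)/3) = 1.
So G(x) = 10*sqrt(x**2 + 3)*exp(-3*x)/3 - sqrt(3*x**2/2 + 6) + 1.
Check: d/dx[10*sqrt(x**2 + 3)*exp(-3*x)/3 - sqrt(3*x**2/2 + 6) + 1] = (-60*x**2*sqrt(x**2 + 4) - 3*sqrt(6)*x*sqrt(x**2 + 3)*exp(3*x) + 20*x*sqrt(x**2 + 4) - 180*sqrt(x**2 + 4))*exp(-3*x)/(6*sqrt(x**2 + 3)*sqrt(x**2 + 4)) = G'(x).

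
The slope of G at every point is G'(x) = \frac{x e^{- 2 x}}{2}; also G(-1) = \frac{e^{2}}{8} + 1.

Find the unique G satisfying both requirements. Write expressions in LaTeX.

G'(x) has the shape u'v + uv' for u = - \frac{x}{4} - \frac{1}{8} and v = e^{- 2 x} — it is the derivative of the product u*v.
A general antiderivative is \frac{\left(- 2 x - 1\right) e^{- 2 x}}{8} + C.
The condition gives C = \frac{e^{2}}{8} + 1 - (\frac{e^{2}}{8}) = 1.
So G(x) = \frac{\left(- 2 x + 8 e^{2 x} - 1\right) e^{- 2 x}}{8}.
Check: d/dx[\frac{\left(- 2 x + 8 e^{2 x} - 1\right) e^{- 2 x}}{8}] = \frac{x e^{- 2 x}}{2} = G'(x).

G(x) = \frac{\left(- 2 x + 8 e^{2 x} - 1\right) e^{- 2 x}}{8}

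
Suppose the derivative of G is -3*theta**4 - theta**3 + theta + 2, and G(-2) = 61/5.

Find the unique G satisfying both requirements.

G(theta) = (-12*theta**5 - 5*theta**4 + 10*theta**2 + 40*theta - 20)/20

Integrate term by term and add the pieces.
A general antiderivative is -3*theta**5/5 - theta**4/4 + theta**2/2 + 2*theta + C.
The condition gives C = 61/5 - (66/5) = -1.
So G(theta) = (-12*theta**5 - 5*theta**4 + 10*theta**2 + 40*theta - 20)/20.
Check: d/dtheta[(-12*theta**5 - 5*theta**4 + 10*theta**2 + 40*theta - 20)/20] = -3*theta**4 - theta**3 + theta + 2 = G'(theta).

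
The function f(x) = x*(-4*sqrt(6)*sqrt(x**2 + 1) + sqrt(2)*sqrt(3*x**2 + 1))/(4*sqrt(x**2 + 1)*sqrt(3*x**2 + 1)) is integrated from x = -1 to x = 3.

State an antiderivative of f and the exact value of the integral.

Antiderivative: F(x) = (3*sqrt(2)*sqrt(x**2 + 1) - 4*sqrt(6)*sqrt(3*x**2 + 1))/12; value = -2*sqrt(42)/3 - 1/2 + sqrt(5)/2 + 2*sqrt(6)/3

For F(x) to be correct the identity F'(x) - f(x) = 0 must hold.
F(x) = (3*sqrt(2)*sqrt(x**2 + 1) - 4*sqrt(6)*sqrt(3*x**2 + 1))/12 is an antiderivative of f.
Check: d/dx[(3*sqrt(2)*sqrt(x**2 + 1) - 4*sqrt(6)*sqrt(3*x**2 + 1))/12] = (-4*sqrt(6)*x*sqrt(x**2 + 1) + sqrt(2)*x*sqrt(3*x**2 + 1))/(4*sqrt(x**2 + 1)*sqrt(3*x**2 + 1)), which equals f(x).
F(3) = -2*sqrt(42)/3 + sqrt(5)/2; F(-1) = 1/2 - 2*sqrt(6)/3.
Integral = F(3) - F(-1) = -2*sqrt(42)/3 - 1/2 + sqrt(5)/2 + 2*sqrt(6)/3.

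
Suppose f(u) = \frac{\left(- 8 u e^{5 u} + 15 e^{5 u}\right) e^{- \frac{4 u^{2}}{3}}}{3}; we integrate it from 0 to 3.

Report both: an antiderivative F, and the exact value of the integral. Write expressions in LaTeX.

Antiderivative: F(u) = e^{5 u} e^{- \frac{4 u^{2}}{3}}; value = -1 + e^{3}

The substitution w = - \frac{4 u^{2}}{3} + 5 u works: f is exactly (dF/dw)*(dw/du) for that inner function.
F(u) = e^{5 u} e^{- \frac{4 u^{2}}{3}} is an antiderivative of f.
Check: d/du[e^{5 u} e^{- \frac{4 u^{2}}{3}}] = \frac{\left(- 8 u e^{5 u} + 15 e^{5 u}\right) e^{- \frac{4 u^{2}}{3}}}{3} = f(u).
F(3) = e^{3}; F(0) = 1.
Integral = F(3) - F(0) = -1 + e^{3}.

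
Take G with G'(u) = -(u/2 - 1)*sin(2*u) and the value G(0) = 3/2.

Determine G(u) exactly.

Since d/du undoes antidifferentiation here, G(u) must give back the stated G'(u).
A general antiderivative is u*cos(2*u)/4 - sin(2*u)/8 - cos(2*u)/2 + C.
The condition gives C = 3/2 - (-1/2) = 2.
So G(u) = u*cos(2*u)/4 - sin(2*u)/8 - cos(2*u)/2 + 2.
Check: d/du[u*cos(2*u)/4 - sin(2*u)/8 - cos(2*u)/2 + 2] = -u*sin(2*u)/2 + sin(2*u), which equals G'(u).

G(u) = u*cos(2*u)/4 - sin(2*u)/8 - cos(2*u)/2 + 2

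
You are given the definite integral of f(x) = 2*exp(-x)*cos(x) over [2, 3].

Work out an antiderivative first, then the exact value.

Check any antiderivative F(x) by computing F'(x) and comparing it with f(x).
F(x) = (sin(x) - cos(x))*exp(-x) is an antiderivative of f.
Check: d/dx[(sin(x) - cos(x))*exp(-x)] = 2*exp(-x)*cos(x) = f(x).
F(3) = exp(-3)*sin(3) - exp(-3)*cos(3); F(2) = -exp(-2)*cos(2) + exp(-2)*sin(2).
Integral = F(3) - F(2) = -exp(-2)*sin(2) + exp(-2)*cos(2) + exp(-3)*sin(3) - exp(-3)*cos(3).

Antiderivative: F(x) = (sin(x) - cos(x))*exp(-x); value = -exp(-2)*sin(2) + exp(-2)*cos(2) + exp(-3)*sin(3) - exp(-3)*cos(3)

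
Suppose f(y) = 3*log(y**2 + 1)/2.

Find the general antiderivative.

F(y) = 3*y*log(y**2 + 1)/2 - 3*y + 3*atan(y) + C

Since d/dy undoes antidifferentiation here, F'(y) = f(y) is required of F(y).
Check: d/dy[3*y*log(y**2 + 1)/2 - 3*y + 3*atan(y)] = 3*log(y**2 + 1)/2 = f(y).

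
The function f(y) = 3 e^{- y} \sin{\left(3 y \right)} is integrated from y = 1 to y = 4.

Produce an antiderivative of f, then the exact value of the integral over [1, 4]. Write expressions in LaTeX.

For F(y) to be correct the identity F'(y) - f(y) = 0 must hold.
F(y) = \frac{3 \left(- \sin{\left(3 y \right)} - 3 \cos{\left(3 y \right)}\right) e^{- y}}{10} is an antiderivative of f.
Check: d/dy[\frac{3 \left(- \sin{\left(3 y \right)} - 3 \cos{\left(3 y \right)}\right) e^{- y}}{10}] = 3 e^{- y} \sin{\left(3 y \right)} = f(y).
F(4) = - \frac{9 \cos{\left(12 \right)}}{10 e^{4}} - \frac{3 \sin{\left(12 \right)}}{10 e^{4}}; F(1) = - \frac{3 \sin{\left(3 \right)}}{10 e} - \frac{9 \cos{\left(3 \right)}}{10 e}.
Integral = F(4) - F(1) = \frac{9 \cos{\left(3 \right)}}{10 e} - \frac{9 \cos{\left(12 \right)}}{10 e^{4}} - \frac{3 \sin{\left(12 \right)}}{10 e^{4}} + \frac{3 \sin{\left(3 \right)}}{10 e}.

Antiderivative: F(y) = \frac{3 \left(- \sin{\left(3 y \right)} - 3 \cos{\left(3 y \right)}\right) e^{- y}}{10}; value = \frac{9 \cos{\left(3 \right)}}{10 e} - \frac{9 \cos{\left(12 \right)}}{10 e^{4}} - \frac{3 \sin{\left(12 \right)}}{10 e^{4}} + \frac{3 \sin{\left(3 \right)}}{10 e}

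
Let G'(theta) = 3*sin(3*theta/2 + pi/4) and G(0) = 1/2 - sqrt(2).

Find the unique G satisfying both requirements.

G(theta) = 1/2 - 2*cos(3*theta/2 + pi/4)

For G(theta) to be correct, d/dtheta[G] must agree with the stated G'(theta) identically.
A general antiderivative is -2*cos(3*theta/2 + pi/4) + C.
The condition gives C = 1/2 - sqrt(2) - (-sqrt(2)) = 1/2.
So G(theta) = 1/2 - 2*cos(3*theta/2 + pi/4).
Check: d/dtheta[1/2 - 2*cos(3*theta/2 + pi/4)] = 3*sin(3*theta/2 + pi/4) = G'(theta).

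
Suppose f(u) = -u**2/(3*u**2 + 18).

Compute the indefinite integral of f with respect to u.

Any candidate F(u) must reproduce f(u) exactly when differentiated.
Check: d/du[-u/3 + sqrt(6)*atan(sqrt(6)*u/6)/3] = -u**2/(3*u**2 + 18) = f(u).

F(u) = -u/3 + sqrt(6)*atan(sqrt(6)*u/6)/3 + C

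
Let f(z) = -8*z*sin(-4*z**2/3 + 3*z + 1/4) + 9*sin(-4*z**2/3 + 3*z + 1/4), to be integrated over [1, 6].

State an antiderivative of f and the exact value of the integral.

Antiderivative: F(z) = -3*cos(-4*z**2/3 + 3*z + 1/4); value = 3*cos(23/12) - 3*cos(119/4)

The substitution u = -4*z**2/3 + 3*z + 1/4 works: f is exactly (dF/du)*(du/dz) for that inner function.
F(z) = -3*cos(-4*z**2/3 + 3*z + 1/4) is an antiderivative of f.
Check: d/dz[-3*cos(-4*z**2/3 + 3*z + 1/4)] = -8*z*sin(-4*z**2/3 + 3*z + 1/4) + 9*sin(-4*z**2/3 + 3*z + 1/4) = f(z).
F(6) = -3*cos(119/4); F(1) = -3*cos(23/12).
Integral = F(6) - F(1) = 3*cos(23/12) - 3*cos(119/4).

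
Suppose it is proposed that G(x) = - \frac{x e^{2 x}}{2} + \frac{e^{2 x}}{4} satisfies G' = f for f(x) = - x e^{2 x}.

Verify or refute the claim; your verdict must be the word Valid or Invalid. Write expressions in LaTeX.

Valid - differentiating G returns exactly f.

d/dx[G] = - x e^{2 x}
This equals f(x) exactly, so the claim holds.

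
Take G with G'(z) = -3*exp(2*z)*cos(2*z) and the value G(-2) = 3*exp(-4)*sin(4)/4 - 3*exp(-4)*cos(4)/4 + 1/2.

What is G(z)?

Since d/dz undoes antidifferentiation here, G(z) must give back the stated G'(z).
A general antiderivative is -3*exp(2*z)*sin(2*z)/4 - 3*exp(2*z)*cos(2*z)/4 + C.
The condition gives C = 3*exp(-4)*sin(4)/4 - 3*exp(-4)*cos(4)/4 + 1/2 - (3*exp(-4)*sin(4)/4 - 3*exp(-4)*cos(4)/4) = 1/2.
So G(z) = -3*exp(2*z)*sin(2*z)/4 - 3*exp(2*z)*cos(2*z)/4 + 1/2.
Check: d/dz[-3*exp(2*z)*sin(2*z)/4 - 3*exp(2*z)*cos(2*z)/4 + 1/2] = -3*exp(2*z)*cos(2*z) = G'(z).

G(z) = -3*exp(2*z)*sin(2*z)/4 - 3*exp(2*z)*cos(2*z)/4 + 1/2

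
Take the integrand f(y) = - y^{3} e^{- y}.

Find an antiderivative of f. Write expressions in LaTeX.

f has the shape u'v + uv' for u = y^{3} + 3 y^{2} + 6 y + 6 and v = e^{- y} — it is the derivative of the product u*v.
Check: d/dy[y^{3} e^{- y} + 3 y^{2} e^{- y} + 6 y e^{- y} + 6 e^{- y}] = - y^{3} e^{- y} = f(y).

An antiderivative is F(y) = y^{3} e^{- y} + 3 y^{2} e^{- y} + 6 y e^{- y} + 6 e^{- y}.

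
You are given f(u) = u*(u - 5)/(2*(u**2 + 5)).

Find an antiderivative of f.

An antiderivative F(u) passes only if d/du[F] lands on f(u) exactly.
Check: d/du[(2*u - 5*log(u**2 + 5) - 2*sqrt(5)*atan(sqrt(5)*u/5))/4] = (u**2 - 5*u)/(2*u**2 + 10), which equals f(u).

An antiderivative is F(u) = (2*u - 5*log(u**2 + 5) - 2*sqrt(5)*atan(sqrt(5)*u/5))/4.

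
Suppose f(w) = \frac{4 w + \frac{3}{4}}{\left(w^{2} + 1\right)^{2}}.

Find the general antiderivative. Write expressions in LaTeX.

A candidate is checked by its d/dw: the result must match f(w).
Check: d/dw[\frac{3 w - 16}{8 w^{2} + 8} + \frac{3 \operatorname{atan}{\left(w \right)}}{8}] = \frac{16 w + 3}{4 w^{4} + 8 w^{2} + 4}, which equals f(w).

F(w) = \frac{3 w - 16}{8 w^{2} + 8} + \frac{3 \operatorname{atan}{\left(w \right)}}{8} + C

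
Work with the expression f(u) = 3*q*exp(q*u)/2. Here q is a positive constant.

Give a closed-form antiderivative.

An antiderivative is F(u) = 3*exp(q*u)/2.

Recover f(u) by differentiating a candidate F(u); any mismatch rules it out.
Check: d/du[3*exp(q*u)/2] = 3*q*exp(q*u)/2 = f(u).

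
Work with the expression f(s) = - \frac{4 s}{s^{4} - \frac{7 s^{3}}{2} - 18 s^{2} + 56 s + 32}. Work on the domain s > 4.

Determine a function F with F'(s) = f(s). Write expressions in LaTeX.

An antiderivative is F(s) = \frac{7 \log{\left(s - 4 \right)}}{162} + \frac{16 \log{\left(s + \frac{1}{2} \right)}}{567} - \frac{\log{\left(s + 4 \right)}}{14} + \frac{8}{18 s - 72}.

The denominator factors as \left(s - 4\right)^{2} \left(s + 4\right) \left(2 s + 1\right); partial fractions split f into directly integrable pieces: \frac{32}{567 \left(2 s + 1\right)} - \frac{1}{14 \left(s + 4\right)} + \frac{7}{162 \left(s - 4\right)} - \frac{4}{9 \left(s - 4\right)^{2}}.
Check: d/ds[\frac{7 \log{\left(s - 4 \right)}}{162} + \frac{16 \log{\left(s + \frac{1}{2} \right)}}{567} - \frac{\log{\left(s + 4 \right)}}{14} + \frac{8}{18 s - 72}] = - \frac{8 s}{2 s^{4} - 7 s^{3} - 36 s^{2} + 112 s + 64}, which equals f(s).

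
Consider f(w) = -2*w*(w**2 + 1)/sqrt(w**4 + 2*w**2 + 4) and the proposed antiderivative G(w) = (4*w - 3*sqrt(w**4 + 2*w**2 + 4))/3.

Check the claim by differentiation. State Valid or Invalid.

Invalid: d/dw[G] - f = 4/3, which is not 0.

d/dw[G] = (-6*w**3 - 6*w + 4*sqrt(w**4 + 2*w**2 + 4))/(3*sqrt(w**4 + 2*w**2 + 4))
d/dw[G] - f(w) = 4/3 != 0.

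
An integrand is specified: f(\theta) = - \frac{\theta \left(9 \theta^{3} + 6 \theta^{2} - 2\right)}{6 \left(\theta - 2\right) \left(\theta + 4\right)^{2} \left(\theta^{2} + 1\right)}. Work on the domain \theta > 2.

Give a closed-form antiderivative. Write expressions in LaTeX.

Factor the denominator (6 \left(\theta - 2\right) \left(\theta + 4\right)^{2} \left(\theta^{2} + 1\right)) and decompose: f = - \frac{313 \theta - 334}{8670 \left(\theta^{2} + 1\right)} - \frac{20129}{15606 \left(\theta + 4\right)} + \frac{482}{153 \left(\theta + 4\right)^{2}} - \frac{47}{270 \left(\theta - 2\right)}; each piece integrates to a log, atan, or power term.
Check: d/d\theta[\frac{- 27166 \left(\theta + 4\right) \log{\left(\theta - 2 \right)} - 201290 \left(\theta + 4\right) \log{\left(\theta + 4 \right)} - 2817 \left(\theta + 4\right) \log{\left(\theta^{2} + 1 \right)} + 6012 \left(\theta + 4\right) \operatorname{atan}{\left(\theta \right)} - 491640}{156060 \left(\theta + 4\right)}] = \frac{- 9 \theta^{4} - 6 \theta^{3} + 2 \theta}{6 \theta^{5} + 36 \theta^{4} + 6 \theta^{3} - 156 \theta^{2} - 192}, which equals f(\theta).

An antiderivative is F(\theta) = \frac{- 27166 \left(\theta + 4\right) \log{\left(\theta - 2 \right)} - 201290 \left(\theta + 4\right) \log{\left(\theta + 4 \right)} - 2817 \left(\theta + 4\right) \log{\left(\theta^{2} + 1 \right)} + 6012 \left(\theta + 4\right) \operatorname{atan}{\left(\theta \right)} - 491640}{156060 \left(\theta + 4\right)}.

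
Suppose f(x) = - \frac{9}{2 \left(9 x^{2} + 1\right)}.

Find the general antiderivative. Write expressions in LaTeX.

F(x) = - \frac{3 \operatorname{atan}{\left(3 x \right)}}{2} + C

Any candidate F(x) must reproduce f(x) exactly when differentiated.
Check: d/dx[- \frac{3 \operatorname{atan}{\left(3 x \right)}}{2}] = - \frac{9}{18 x^{2} + 2}, which equals f(x).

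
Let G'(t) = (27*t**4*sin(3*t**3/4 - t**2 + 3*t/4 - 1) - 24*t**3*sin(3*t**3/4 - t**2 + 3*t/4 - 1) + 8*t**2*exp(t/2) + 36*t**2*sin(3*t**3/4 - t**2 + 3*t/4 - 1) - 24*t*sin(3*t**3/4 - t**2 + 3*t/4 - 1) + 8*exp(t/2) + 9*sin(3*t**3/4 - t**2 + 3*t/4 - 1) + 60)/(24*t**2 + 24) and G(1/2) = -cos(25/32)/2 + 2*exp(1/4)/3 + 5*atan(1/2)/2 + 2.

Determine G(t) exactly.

G(t) = (4*exp(t/2) - 3*cos(3*t**3/4 - t**2 + 3*t/4 - 1) + 15*atan(t) + 12)/6

Any candidate G(t) must reproduce the stated G'(t) exactly.
A general antiderivative is 2*exp(t/2)/3 - cos(3*t**3/4 - t**2 + 3*t/4 - 1)/2 + 5*atan(t)/2 + C.
The condition gives C = -cos(25/32)/2 + 2*exp(1/4)/3 + 5*atan(1/2)/2 + 2 - (-cos(25/32)/2 + 2*exp(1/4)/3 + 5*atan(1/2)/2) = 2.
So G(t) = (4*exp(t/2) - 3*cos(3*t**3/4 - t**2 + 3*t/4 - 1) + 15*atan(t) + 12)/6.
Check: d/dt[(4*exp(t/2) - 3*cos(3*t**3/4 - t**2 + 3*t/4 - 1) + 15*atan(t) + 12)/6] = (27*t**4*sin(3*t**3/4 - t**2 + 3*t/4 - 1) - 24*t**3*sin(3*t**3/4 - t**2 + 3*t/4 - 1) + 8*t**2*exp(t/2) + 36*t**2*sin(3*t**3/4 - t**2 + 3*t/4 - 1) - 24*t*sin(3*t**3/4 - t**2 + 3*t/4 - 1) + 8*exp(t/2) + 9*sin(3*t**3/4 - t**2 + 3*t/4 - 1) + 60)/(24*t**2 + 24) = G'(t).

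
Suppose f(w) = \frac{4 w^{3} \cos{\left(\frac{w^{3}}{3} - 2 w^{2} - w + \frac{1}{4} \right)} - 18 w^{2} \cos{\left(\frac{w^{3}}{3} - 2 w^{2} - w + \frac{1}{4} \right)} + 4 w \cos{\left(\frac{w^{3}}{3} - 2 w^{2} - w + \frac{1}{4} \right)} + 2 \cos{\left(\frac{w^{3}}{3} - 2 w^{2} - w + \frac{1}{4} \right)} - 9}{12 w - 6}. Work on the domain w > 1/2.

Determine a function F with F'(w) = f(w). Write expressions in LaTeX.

A candidate is checked by its d/dw: the result must match f(w).
Check: d/dw[- \frac{3 \log{\left(2 w - 1 \right)}}{4} + \frac{\sin{\left(\frac{w^{3}}{3} - 2 w^{2} - w + \frac{1}{4} \right)}}{3}] = \frac{4 w^{3} \cos{\left(\frac{w^{3}}{3} - 2 w^{2} - w + \frac{1}{4} \right)} - 18 w^{2} \cos{\left(\frac{w^{3}}{3} - 2 w^{2} - w + \frac{1}{4} \right)} + 4 w \cos{\left(\frac{w^{3}}{3} - 2 w^{2} - w + \frac{1}{4} \right)} + 2 \cos{\left(\frac{w^{3}}{3} - 2 w^{2} - w + \frac{1}{4} \right)} - 9}{12 w - 6} = f(w).

An antiderivative is F(w) = - \frac{3 \log{\left(2 w - 1 \right)}}{4} + \frac{\sin{\left(\frac{w^{3}}{3} - 2 w^{2} - w + \frac{1}{4} \right)}}{3}.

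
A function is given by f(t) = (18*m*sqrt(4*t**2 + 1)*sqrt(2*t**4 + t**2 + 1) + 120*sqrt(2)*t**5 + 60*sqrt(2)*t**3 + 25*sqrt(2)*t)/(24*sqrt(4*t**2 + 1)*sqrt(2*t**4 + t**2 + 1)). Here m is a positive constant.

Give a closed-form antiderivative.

An antiderivative is F(t) = 3*m*t/4 + 5*sqrt(2*t**2 + 1/2)*sqrt(2*t**4 + t**2 + 1)/12.

Whatever form F(t) takes, F'(t) = f(t) is non-negotiable.
Check: d/dt[3*m*t/4 + 5*sqrt(2*t**2 + 1/2)*sqrt(2*t**4 + t**2 + 1)/12] = sqrt(2)*(9*sqrt(2)*m*sqrt(4*t**2 + 1)*sqrt(2*t**4 + t**2 + 1) + 120*t**5 + 60*t**3 + 25*t)/(24*sqrt(4*t**2 + 1)*sqrt(2*t**4 + t**2 + 1)), which equals f(t).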